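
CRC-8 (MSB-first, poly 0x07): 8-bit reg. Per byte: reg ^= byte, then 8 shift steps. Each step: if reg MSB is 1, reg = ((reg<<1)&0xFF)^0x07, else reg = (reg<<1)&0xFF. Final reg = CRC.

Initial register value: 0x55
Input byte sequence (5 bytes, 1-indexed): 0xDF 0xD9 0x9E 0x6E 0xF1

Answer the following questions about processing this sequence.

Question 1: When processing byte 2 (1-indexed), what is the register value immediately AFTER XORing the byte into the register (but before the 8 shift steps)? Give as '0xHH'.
Register before byte 2: 0xBF
Byte 2: 0xD9
0xBF XOR 0xD9 = 0x66

Answer: 0x66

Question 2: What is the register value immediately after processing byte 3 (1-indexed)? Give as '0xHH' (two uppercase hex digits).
After byte 1 (0xDF): reg=0xBF
After byte 2 (0xD9): reg=0x35
After byte 3 (0x9E): reg=0x58

Answer: 0x58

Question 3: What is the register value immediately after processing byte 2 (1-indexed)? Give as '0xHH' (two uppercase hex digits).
Answer: 0x35

Derivation:
After byte 1 (0xDF): reg=0xBF
After byte 2 (0xD9): reg=0x35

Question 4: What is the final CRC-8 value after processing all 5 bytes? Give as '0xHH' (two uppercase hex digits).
Answer: 0x5E

Derivation:
After byte 1 (0xDF): reg=0xBF
After byte 2 (0xD9): reg=0x35
After byte 3 (0x9E): reg=0x58
After byte 4 (0x6E): reg=0x82
After byte 5 (0xF1): reg=0x5E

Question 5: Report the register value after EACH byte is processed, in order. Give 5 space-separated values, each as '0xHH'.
0xBF 0x35 0x58 0x82 0x5E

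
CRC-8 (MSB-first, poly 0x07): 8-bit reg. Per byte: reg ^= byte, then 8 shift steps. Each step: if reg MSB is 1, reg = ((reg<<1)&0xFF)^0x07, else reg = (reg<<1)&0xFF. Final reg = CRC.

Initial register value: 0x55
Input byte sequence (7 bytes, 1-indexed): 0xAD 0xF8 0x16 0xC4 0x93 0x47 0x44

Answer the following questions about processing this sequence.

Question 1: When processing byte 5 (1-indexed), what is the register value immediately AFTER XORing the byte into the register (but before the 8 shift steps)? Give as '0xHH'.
Register before byte 5: 0xF5
Byte 5: 0x93
0xF5 XOR 0x93 = 0x66

Answer: 0x66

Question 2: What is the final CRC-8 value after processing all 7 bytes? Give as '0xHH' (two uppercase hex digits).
Answer: 0x53

Derivation:
After byte 1 (0xAD): reg=0xE6
After byte 2 (0xF8): reg=0x5A
After byte 3 (0x16): reg=0xE3
After byte 4 (0xC4): reg=0xF5
After byte 5 (0x93): reg=0x35
After byte 6 (0x47): reg=0x59
After byte 7 (0x44): reg=0x53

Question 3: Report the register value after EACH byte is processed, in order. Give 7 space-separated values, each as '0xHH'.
0xE6 0x5A 0xE3 0xF5 0x35 0x59 0x53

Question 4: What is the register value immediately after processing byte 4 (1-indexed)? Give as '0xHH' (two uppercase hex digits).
Answer: 0xF5

Derivation:
After byte 1 (0xAD): reg=0xE6
After byte 2 (0xF8): reg=0x5A
After byte 3 (0x16): reg=0xE3
After byte 4 (0xC4): reg=0xF5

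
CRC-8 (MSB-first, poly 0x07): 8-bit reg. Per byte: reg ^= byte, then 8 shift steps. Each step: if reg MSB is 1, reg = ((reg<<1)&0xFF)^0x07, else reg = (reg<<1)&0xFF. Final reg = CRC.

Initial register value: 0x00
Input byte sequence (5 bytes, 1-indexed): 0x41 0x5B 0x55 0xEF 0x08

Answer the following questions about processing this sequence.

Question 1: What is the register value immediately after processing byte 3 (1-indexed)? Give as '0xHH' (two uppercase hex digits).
After byte 1 (0x41): reg=0xC0
After byte 2 (0x5B): reg=0xC8
After byte 3 (0x55): reg=0xDA

Answer: 0xDA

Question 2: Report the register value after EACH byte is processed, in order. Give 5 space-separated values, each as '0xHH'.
0xC0 0xC8 0xDA 0x8B 0x80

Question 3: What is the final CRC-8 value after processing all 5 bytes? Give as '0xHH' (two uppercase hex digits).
Answer: 0x80

Derivation:
After byte 1 (0x41): reg=0xC0
After byte 2 (0x5B): reg=0xC8
After byte 3 (0x55): reg=0xDA
After byte 4 (0xEF): reg=0x8B
After byte 5 (0x08): reg=0x80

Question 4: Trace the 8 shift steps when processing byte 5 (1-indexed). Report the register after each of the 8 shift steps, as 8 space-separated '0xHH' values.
Answer: 0x01 0x02 0x04 0x08 0x10 0x20 0x40 0x80

Derivation:
After byte 1 (0x41): reg=0xC0
After byte 2 (0x5B): reg=0xC8
After byte 3 (0x55): reg=0xDA
After byte 4 (0xEF): reg=0x8B
Register before byte 5: 0x8B
After XOR with byte 0x08: 0x83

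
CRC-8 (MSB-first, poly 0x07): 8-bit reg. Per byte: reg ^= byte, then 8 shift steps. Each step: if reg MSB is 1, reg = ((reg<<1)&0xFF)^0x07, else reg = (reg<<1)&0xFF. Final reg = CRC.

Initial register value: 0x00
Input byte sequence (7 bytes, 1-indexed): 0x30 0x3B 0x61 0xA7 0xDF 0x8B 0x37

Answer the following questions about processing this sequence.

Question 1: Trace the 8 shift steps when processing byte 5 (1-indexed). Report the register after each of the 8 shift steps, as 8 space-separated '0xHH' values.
Answer: 0xC9 0x95 0x2D 0x5A 0xB4 0x6F 0xDE 0xBB

Derivation:
After byte 1 (0x30): reg=0x90
After byte 2 (0x3B): reg=0x58
After byte 3 (0x61): reg=0xAF
After byte 4 (0xA7): reg=0x38
Register before byte 5: 0x38
After XOR with byte 0xDF: 0xE7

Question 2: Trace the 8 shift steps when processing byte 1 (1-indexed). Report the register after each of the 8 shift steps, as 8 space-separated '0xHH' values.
Register before byte 1: 0x00
After XOR with byte 0x30: 0x30

Answer: 0x60 0xC0 0x87 0x09 0x12 0x24 0x48 0x90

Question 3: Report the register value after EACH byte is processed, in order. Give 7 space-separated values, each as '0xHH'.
0x90 0x58 0xAF 0x38 0xBB 0x90 0x7C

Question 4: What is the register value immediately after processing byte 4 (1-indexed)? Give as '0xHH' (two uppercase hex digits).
Answer: 0x38

Derivation:
After byte 1 (0x30): reg=0x90
After byte 2 (0x3B): reg=0x58
After byte 3 (0x61): reg=0xAF
After byte 4 (0xA7): reg=0x38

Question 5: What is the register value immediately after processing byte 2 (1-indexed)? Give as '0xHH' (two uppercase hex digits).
Answer: 0x58

Derivation:
After byte 1 (0x30): reg=0x90
After byte 2 (0x3B): reg=0x58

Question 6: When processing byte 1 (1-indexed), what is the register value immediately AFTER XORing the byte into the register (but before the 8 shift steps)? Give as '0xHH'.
Register before byte 1: 0x00
Byte 1: 0x30
0x00 XOR 0x30 = 0x30

Answer: 0x30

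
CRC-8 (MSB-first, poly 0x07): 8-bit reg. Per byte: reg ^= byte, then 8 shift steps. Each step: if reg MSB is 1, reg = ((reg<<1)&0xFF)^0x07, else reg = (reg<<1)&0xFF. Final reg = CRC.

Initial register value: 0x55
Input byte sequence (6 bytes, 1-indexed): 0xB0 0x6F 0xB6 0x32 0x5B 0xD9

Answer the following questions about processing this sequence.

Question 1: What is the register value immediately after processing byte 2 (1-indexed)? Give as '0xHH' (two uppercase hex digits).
After byte 1 (0xB0): reg=0xB5
After byte 2 (0x6F): reg=0x08

Answer: 0x08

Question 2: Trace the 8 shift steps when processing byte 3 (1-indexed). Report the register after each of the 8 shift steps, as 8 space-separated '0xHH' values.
After byte 1 (0xB0): reg=0xB5
After byte 2 (0x6F): reg=0x08
Register before byte 3: 0x08
After XOR with byte 0xB6: 0xBE

Answer: 0x7B 0xF6 0xEB 0xD1 0xA5 0x4D 0x9A 0x33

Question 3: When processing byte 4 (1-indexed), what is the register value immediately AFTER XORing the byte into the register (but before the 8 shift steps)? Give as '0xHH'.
Register before byte 4: 0x33
Byte 4: 0x32
0x33 XOR 0x32 = 0x01

Answer: 0x01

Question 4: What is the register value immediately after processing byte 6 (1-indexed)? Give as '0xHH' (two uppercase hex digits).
Answer: 0xF1

Derivation:
After byte 1 (0xB0): reg=0xB5
After byte 2 (0x6F): reg=0x08
After byte 3 (0xB6): reg=0x33
After byte 4 (0x32): reg=0x07
After byte 5 (0x5B): reg=0x93
After byte 6 (0xD9): reg=0xF1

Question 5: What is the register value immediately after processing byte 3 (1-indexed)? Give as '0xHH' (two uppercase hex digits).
After byte 1 (0xB0): reg=0xB5
After byte 2 (0x6F): reg=0x08
After byte 3 (0xB6): reg=0x33

Answer: 0x33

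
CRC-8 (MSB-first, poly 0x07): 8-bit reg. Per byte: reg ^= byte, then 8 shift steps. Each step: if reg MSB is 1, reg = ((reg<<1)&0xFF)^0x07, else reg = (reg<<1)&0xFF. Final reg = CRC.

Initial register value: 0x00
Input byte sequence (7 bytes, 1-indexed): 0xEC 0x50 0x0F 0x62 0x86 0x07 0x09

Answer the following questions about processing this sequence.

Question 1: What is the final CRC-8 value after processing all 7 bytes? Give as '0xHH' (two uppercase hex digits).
After byte 1 (0xEC): reg=0x8A
After byte 2 (0x50): reg=0x08
After byte 3 (0x0F): reg=0x15
After byte 4 (0x62): reg=0x42
After byte 5 (0x86): reg=0x52
After byte 6 (0x07): reg=0xAC
After byte 7 (0x09): reg=0x72

Answer: 0x72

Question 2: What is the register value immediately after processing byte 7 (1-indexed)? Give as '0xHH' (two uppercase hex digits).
Answer: 0x72

Derivation:
After byte 1 (0xEC): reg=0x8A
After byte 2 (0x50): reg=0x08
After byte 3 (0x0F): reg=0x15
After byte 4 (0x62): reg=0x42
After byte 5 (0x86): reg=0x52
After byte 6 (0x07): reg=0xAC
After byte 7 (0x09): reg=0x72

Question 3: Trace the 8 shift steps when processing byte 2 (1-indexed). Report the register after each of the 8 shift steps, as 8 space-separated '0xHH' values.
After byte 1 (0xEC): reg=0x8A
Register before byte 2: 0x8A
After XOR with byte 0x50: 0xDA

Answer: 0xB3 0x61 0xC2 0x83 0x01 0x02 0x04 0x08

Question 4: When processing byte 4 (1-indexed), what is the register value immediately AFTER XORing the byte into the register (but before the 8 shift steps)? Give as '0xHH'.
Answer: 0x77

Derivation:
Register before byte 4: 0x15
Byte 4: 0x62
0x15 XOR 0x62 = 0x77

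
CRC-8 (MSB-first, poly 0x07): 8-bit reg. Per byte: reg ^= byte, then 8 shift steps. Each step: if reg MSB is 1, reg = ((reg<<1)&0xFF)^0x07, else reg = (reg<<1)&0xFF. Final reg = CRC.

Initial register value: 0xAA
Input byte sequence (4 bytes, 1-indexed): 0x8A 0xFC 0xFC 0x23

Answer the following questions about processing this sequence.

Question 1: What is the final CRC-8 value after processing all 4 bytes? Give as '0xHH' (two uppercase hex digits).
After byte 1 (0x8A): reg=0xE0
After byte 2 (0xFC): reg=0x54
After byte 3 (0xFC): reg=0x51
After byte 4 (0x23): reg=0x59

Answer: 0x59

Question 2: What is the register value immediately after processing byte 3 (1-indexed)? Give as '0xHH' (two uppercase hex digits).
After byte 1 (0x8A): reg=0xE0
After byte 2 (0xFC): reg=0x54
After byte 3 (0xFC): reg=0x51

Answer: 0x51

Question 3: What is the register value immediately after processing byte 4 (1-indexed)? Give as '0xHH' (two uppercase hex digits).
After byte 1 (0x8A): reg=0xE0
After byte 2 (0xFC): reg=0x54
After byte 3 (0xFC): reg=0x51
After byte 4 (0x23): reg=0x59

Answer: 0x59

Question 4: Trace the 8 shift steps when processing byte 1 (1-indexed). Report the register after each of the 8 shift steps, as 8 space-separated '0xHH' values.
Register before byte 1: 0xAA
After XOR with byte 0x8A: 0x20

Answer: 0x40 0x80 0x07 0x0E 0x1C 0x38 0x70 0xE0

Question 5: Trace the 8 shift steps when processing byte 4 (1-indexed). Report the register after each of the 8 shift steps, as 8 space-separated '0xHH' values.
After byte 1 (0x8A): reg=0xE0
After byte 2 (0xFC): reg=0x54
After byte 3 (0xFC): reg=0x51
Register before byte 4: 0x51
After XOR with byte 0x23: 0x72

Answer: 0xE4 0xCF 0x99 0x35 0x6A 0xD4 0xAF 0x59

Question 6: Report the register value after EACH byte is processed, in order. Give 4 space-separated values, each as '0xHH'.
0xE0 0x54 0x51 0x59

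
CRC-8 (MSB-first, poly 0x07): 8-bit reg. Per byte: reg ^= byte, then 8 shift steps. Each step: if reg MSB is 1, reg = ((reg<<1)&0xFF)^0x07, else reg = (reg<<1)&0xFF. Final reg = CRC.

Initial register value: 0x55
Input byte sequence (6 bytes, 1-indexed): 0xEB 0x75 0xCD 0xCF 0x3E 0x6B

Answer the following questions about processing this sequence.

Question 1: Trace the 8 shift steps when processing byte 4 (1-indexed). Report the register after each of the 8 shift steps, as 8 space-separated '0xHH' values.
After byte 1 (0xEB): reg=0x33
After byte 2 (0x75): reg=0xD5
After byte 3 (0xCD): reg=0x48
Register before byte 4: 0x48
After XOR with byte 0xCF: 0x87

Answer: 0x09 0x12 0x24 0x48 0x90 0x27 0x4E 0x9C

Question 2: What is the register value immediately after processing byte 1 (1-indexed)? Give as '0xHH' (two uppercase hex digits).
After byte 1 (0xEB): reg=0x33

Answer: 0x33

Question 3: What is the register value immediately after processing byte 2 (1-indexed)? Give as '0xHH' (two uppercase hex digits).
Answer: 0xD5

Derivation:
After byte 1 (0xEB): reg=0x33
After byte 2 (0x75): reg=0xD5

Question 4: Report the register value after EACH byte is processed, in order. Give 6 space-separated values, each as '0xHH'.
0x33 0xD5 0x48 0x9C 0x67 0x24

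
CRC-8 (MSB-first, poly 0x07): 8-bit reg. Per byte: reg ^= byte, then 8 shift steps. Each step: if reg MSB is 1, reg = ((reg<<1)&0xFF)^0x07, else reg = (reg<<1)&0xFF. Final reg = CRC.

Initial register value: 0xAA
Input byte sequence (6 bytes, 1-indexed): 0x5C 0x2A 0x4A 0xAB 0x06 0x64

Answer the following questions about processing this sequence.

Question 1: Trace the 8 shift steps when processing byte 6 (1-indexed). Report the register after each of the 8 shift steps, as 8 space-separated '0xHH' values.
Answer: 0xD7 0xA9 0x55 0xAA 0x53 0xA6 0x4B 0x96

Derivation:
After byte 1 (0x5C): reg=0xCC
After byte 2 (0x2A): reg=0xBC
After byte 3 (0x4A): reg=0xCC
After byte 4 (0xAB): reg=0x32
After byte 5 (0x06): reg=0x8C
Register before byte 6: 0x8C
After XOR with byte 0x64: 0xE8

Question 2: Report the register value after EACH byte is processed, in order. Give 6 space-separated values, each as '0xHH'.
0xCC 0xBC 0xCC 0x32 0x8C 0x96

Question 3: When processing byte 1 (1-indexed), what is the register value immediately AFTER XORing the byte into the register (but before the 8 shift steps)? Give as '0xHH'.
Register before byte 1: 0xAA
Byte 1: 0x5C
0xAA XOR 0x5C = 0xF6

Answer: 0xF6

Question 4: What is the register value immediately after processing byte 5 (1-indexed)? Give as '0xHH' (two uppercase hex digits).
After byte 1 (0x5C): reg=0xCC
After byte 2 (0x2A): reg=0xBC
After byte 3 (0x4A): reg=0xCC
After byte 4 (0xAB): reg=0x32
After byte 5 (0x06): reg=0x8C

Answer: 0x8C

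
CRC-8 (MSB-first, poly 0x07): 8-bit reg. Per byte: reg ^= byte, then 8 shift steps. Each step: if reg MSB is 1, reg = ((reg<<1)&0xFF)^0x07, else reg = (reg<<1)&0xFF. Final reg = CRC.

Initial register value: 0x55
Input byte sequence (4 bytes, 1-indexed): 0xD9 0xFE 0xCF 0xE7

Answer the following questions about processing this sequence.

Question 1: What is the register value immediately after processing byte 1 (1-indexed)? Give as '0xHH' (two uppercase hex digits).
After byte 1 (0xD9): reg=0xAD

Answer: 0xAD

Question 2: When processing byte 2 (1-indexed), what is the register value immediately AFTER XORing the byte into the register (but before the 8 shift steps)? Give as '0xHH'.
Answer: 0x53

Derivation:
Register before byte 2: 0xAD
Byte 2: 0xFE
0xAD XOR 0xFE = 0x53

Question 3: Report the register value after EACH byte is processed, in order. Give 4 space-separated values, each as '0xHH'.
0xAD 0xBE 0x50 0x0C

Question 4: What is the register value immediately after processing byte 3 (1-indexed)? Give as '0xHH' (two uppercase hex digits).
Answer: 0x50

Derivation:
After byte 1 (0xD9): reg=0xAD
After byte 2 (0xFE): reg=0xBE
After byte 3 (0xCF): reg=0x50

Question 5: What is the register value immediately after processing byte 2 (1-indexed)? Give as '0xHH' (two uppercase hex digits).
After byte 1 (0xD9): reg=0xAD
After byte 2 (0xFE): reg=0xBE

Answer: 0xBE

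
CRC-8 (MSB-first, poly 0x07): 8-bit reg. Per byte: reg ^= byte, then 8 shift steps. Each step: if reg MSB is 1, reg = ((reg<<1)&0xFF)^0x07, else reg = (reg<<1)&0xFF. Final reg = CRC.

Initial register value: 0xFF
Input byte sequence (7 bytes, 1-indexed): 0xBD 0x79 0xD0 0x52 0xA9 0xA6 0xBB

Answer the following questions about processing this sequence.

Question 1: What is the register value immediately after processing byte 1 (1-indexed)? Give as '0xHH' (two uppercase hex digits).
After byte 1 (0xBD): reg=0xC9

Answer: 0xC9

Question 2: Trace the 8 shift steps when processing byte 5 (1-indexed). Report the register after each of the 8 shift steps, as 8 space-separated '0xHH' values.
After byte 1 (0xBD): reg=0xC9
After byte 2 (0x79): reg=0x19
After byte 3 (0xD0): reg=0x71
After byte 4 (0x52): reg=0xE9
Register before byte 5: 0xE9
After XOR with byte 0xA9: 0x40

Answer: 0x80 0x07 0x0E 0x1C 0x38 0x70 0xE0 0xC7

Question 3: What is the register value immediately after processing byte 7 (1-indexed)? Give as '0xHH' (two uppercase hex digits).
Answer: 0xC8

Derivation:
After byte 1 (0xBD): reg=0xC9
After byte 2 (0x79): reg=0x19
After byte 3 (0xD0): reg=0x71
After byte 4 (0x52): reg=0xE9
After byte 5 (0xA9): reg=0xC7
After byte 6 (0xA6): reg=0x20
After byte 7 (0xBB): reg=0xC8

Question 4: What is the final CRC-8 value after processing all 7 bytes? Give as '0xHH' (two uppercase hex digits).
Answer: 0xC8

Derivation:
After byte 1 (0xBD): reg=0xC9
After byte 2 (0x79): reg=0x19
After byte 3 (0xD0): reg=0x71
After byte 4 (0x52): reg=0xE9
After byte 5 (0xA9): reg=0xC7
After byte 6 (0xA6): reg=0x20
After byte 7 (0xBB): reg=0xC8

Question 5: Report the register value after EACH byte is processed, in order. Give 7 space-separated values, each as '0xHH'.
0xC9 0x19 0x71 0xE9 0xC7 0x20 0xC8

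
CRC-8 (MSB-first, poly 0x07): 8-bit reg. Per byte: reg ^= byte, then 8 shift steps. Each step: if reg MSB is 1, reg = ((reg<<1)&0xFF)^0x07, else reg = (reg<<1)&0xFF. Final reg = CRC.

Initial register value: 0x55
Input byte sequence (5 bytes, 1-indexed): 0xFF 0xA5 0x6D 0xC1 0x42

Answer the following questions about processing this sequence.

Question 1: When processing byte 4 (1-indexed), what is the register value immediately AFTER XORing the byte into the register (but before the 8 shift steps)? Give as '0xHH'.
Answer: 0x53

Derivation:
Register before byte 4: 0x92
Byte 4: 0xC1
0x92 XOR 0xC1 = 0x53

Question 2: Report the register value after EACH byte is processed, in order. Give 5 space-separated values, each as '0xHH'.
0x5F 0xE8 0x92 0xBE 0xFA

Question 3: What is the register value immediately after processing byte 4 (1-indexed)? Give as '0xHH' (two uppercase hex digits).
Answer: 0xBE

Derivation:
After byte 1 (0xFF): reg=0x5F
After byte 2 (0xA5): reg=0xE8
After byte 3 (0x6D): reg=0x92
After byte 4 (0xC1): reg=0xBE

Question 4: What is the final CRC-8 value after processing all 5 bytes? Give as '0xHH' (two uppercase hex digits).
Answer: 0xFA

Derivation:
After byte 1 (0xFF): reg=0x5F
After byte 2 (0xA5): reg=0xE8
After byte 3 (0x6D): reg=0x92
After byte 4 (0xC1): reg=0xBE
After byte 5 (0x42): reg=0xFA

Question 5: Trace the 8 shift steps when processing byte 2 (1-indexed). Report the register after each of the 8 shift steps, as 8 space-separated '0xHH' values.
After byte 1 (0xFF): reg=0x5F
Register before byte 2: 0x5F
After XOR with byte 0xA5: 0xFA

Answer: 0xF3 0xE1 0xC5 0x8D 0x1D 0x3A 0x74 0xE8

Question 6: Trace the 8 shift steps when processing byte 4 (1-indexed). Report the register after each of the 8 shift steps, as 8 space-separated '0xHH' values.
Answer: 0xA6 0x4B 0x96 0x2B 0x56 0xAC 0x5F 0xBE

Derivation:
After byte 1 (0xFF): reg=0x5F
After byte 2 (0xA5): reg=0xE8
After byte 3 (0x6D): reg=0x92
Register before byte 4: 0x92
After XOR with byte 0xC1: 0x53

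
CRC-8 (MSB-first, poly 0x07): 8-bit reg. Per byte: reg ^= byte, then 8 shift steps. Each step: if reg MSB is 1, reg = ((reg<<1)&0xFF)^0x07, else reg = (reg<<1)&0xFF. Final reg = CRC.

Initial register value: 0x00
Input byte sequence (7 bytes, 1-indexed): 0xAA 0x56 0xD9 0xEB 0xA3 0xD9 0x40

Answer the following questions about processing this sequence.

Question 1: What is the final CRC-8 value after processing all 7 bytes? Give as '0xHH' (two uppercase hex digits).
After byte 1 (0xAA): reg=0x5F
After byte 2 (0x56): reg=0x3F
After byte 3 (0xD9): reg=0xBC
After byte 4 (0xEB): reg=0xA2
After byte 5 (0xA3): reg=0x07
After byte 6 (0xD9): reg=0x14
After byte 7 (0x40): reg=0xAB

Answer: 0xAB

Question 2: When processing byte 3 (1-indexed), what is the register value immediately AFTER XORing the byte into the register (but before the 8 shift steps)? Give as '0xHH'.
Register before byte 3: 0x3F
Byte 3: 0xD9
0x3F XOR 0xD9 = 0xE6

Answer: 0xE6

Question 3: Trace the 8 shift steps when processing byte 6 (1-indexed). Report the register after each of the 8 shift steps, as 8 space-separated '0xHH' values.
After byte 1 (0xAA): reg=0x5F
After byte 2 (0x56): reg=0x3F
After byte 3 (0xD9): reg=0xBC
After byte 4 (0xEB): reg=0xA2
After byte 5 (0xA3): reg=0x07
Register before byte 6: 0x07
After XOR with byte 0xD9: 0xDE

Answer: 0xBB 0x71 0xE2 0xC3 0x81 0x05 0x0A 0x14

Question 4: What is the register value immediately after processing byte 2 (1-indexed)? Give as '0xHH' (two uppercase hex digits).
After byte 1 (0xAA): reg=0x5F
After byte 2 (0x56): reg=0x3F

Answer: 0x3F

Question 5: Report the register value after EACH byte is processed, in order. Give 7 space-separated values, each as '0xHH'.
0x5F 0x3F 0xBC 0xA2 0x07 0x14 0xAB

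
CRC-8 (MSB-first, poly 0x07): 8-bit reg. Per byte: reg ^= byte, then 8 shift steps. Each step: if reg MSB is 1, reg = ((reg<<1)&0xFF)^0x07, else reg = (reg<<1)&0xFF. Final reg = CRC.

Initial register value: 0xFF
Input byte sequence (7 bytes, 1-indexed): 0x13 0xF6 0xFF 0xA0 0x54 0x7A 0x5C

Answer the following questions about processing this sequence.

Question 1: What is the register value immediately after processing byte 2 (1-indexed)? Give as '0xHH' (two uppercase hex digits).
After byte 1 (0x13): reg=0x8A
After byte 2 (0xF6): reg=0x73

Answer: 0x73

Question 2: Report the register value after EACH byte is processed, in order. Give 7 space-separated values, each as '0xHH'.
0x8A 0x73 0xAD 0x23 0x42 0xA8 0xC2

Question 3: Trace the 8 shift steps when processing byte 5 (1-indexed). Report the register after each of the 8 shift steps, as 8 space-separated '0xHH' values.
After byte 1 (0x13): reg=0x8A
After byte 2 (0xF6): reg=0x73
After byte 3 (0xFF): reg=0xAD
After byte 4 (0xA0): reg=0x23
Register before byte 5: 0x23
After XOR with byte 0x54: 0x77

Answer: 0xEE 0xDB 0xB1 0x65 0xCA 0x93 0x21 0x42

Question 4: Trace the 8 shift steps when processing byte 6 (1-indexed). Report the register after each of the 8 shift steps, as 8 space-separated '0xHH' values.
After byte 1 (0x13): reg=0x8A
After byte 2 (0xF6): reg=0x73
After byte 3 (0xFF): reg=0xAD
After byte 4 (0xA0): reg=0x23
After byte 5 (0x54): reg=0x42
Register before byte 6: 0x42
After XOR with byte 0x7A: 0x38

Answer: 0x70 0xE0 0xC7 0x89 0x15 0x2A 0x54 0xA8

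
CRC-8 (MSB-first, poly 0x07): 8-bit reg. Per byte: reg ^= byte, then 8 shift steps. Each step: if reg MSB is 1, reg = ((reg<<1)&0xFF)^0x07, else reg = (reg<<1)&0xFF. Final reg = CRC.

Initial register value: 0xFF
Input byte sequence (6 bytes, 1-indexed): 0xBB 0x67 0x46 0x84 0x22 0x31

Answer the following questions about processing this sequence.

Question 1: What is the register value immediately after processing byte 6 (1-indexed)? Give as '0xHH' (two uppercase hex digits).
Answer: 0x0B

Derivation:
After byte 1 (0xBB): reg=0xDB
After byte 2 (0x67): reg=0x3D
After byte 3 (0x46): reg=0x66
After byte 4 (0x84): reg=0xA0
After byte 5 (0x22): reg=0x87
After byte 6 (0x31): reg=0x0B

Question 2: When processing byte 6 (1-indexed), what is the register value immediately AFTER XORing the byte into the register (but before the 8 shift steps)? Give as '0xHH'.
Register before byte 6: 0x87
Byte 6: 0x31
0x87 XOR 0x31 = 0xB6

Answer: 0xB6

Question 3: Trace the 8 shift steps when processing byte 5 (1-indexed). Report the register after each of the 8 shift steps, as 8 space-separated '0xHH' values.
Answer: 0x03 0x06 0x0C 0x18 0x30 0x60 0xC0 0x87

Derivation:
After byte 1 (0xBB): reg=0xDB
After byte 2 (0x67): reg=0x3D
After byte 3 (0x46): reg=0x66
After byte 4 (0x84): reg=0xA0
Register before byte 5: 0xA0
After XOR with byte 0x22: 0x82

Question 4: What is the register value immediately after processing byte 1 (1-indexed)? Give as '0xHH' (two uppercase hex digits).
Answer: 0xDB

Derivation:
After byte 1 (0xBB): reg=0xDB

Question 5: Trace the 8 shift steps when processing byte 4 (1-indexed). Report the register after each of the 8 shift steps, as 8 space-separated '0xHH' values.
After byte 1 (0xBB): reg=0xDB
After byte 2 (0x67): reg=0x3D
After byte 3 (0x46): reg=0x66
Register before byte 4: 0x66
After XOR with byte 0x84: 0xE2

Answer: 0xC3 0x81 0x05 0x0A 0x14 0x28 0x50 0xA0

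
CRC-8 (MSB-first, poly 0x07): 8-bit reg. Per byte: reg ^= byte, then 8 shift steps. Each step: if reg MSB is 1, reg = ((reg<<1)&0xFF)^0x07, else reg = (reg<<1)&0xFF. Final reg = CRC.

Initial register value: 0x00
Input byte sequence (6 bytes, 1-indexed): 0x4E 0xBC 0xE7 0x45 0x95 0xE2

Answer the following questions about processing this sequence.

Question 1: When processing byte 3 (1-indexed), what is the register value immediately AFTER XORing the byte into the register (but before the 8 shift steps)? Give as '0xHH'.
Answer: 0x57

Derivation:
Register before byte 3: 0xB0
Byte 3: 0xE7
0xB0 XOR 0xE7 = 0x57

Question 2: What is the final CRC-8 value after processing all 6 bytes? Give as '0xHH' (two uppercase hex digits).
After byte 1 (0x4E): reg=0xED
After byte 2 (0xBC): reg=0xB0
After byte 3 (0xE7): reg=0xA2
After byte 4 (0x45): reg=0xBB
After byte 5 (0x95): reg=0xCA
After byte 6 (0xE2): reg=0xD8

Answer: 0xD8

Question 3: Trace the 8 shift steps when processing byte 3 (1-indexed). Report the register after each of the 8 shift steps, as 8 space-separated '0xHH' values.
Answer: 0xAE 0x5B 0xB6 0x6B 0xD6 0xAB 0x51 0xA2

Derivation:
After byte 1 (0x4E): reg=0xED
After byte 2 (0xBC): reg=0xB0
Register before byte 3: 0xB0
After XOR with byte 0xE7: 0x57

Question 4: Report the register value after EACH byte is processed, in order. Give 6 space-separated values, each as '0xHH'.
0xED 0xB0 0xA2 0xBB 0xCA 0xD8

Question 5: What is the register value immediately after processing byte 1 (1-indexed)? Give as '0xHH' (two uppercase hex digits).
Answer: 0xED

Derivation:
After byte 1 (0x4E): reg=0xED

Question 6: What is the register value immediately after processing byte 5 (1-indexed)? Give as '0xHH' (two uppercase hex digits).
Answer: 0xCA

Derivation:
After byte 1 (0x4E): reg=0xED
After byte 2 (0xBC): reg=0xB0
After byte 3 (0xE7): reg=0xA2
After byte 4 (0x45): reg=0xBB
After byte 5 (0x95): reg=0xCA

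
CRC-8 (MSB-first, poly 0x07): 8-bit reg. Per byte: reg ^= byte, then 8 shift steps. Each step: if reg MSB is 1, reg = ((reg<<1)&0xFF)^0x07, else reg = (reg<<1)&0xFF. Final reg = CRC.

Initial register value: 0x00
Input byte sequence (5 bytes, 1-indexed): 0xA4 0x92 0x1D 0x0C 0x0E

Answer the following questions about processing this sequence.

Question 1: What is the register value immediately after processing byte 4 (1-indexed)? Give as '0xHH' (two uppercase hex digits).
Answer: 0x42

Derivation:
After byte 1 (0xA4): reg=0x75
After byte 2 (0x92): reg=0xBB
After byte 3 (0x1D): reg=0x7B
After byte 4 (0x0C): reg=0x42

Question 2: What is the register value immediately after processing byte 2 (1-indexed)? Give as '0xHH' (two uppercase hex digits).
Answer: 0xBB

Derivation:
After byte 1 (0xA4): reg=0x75
After byte 2 (0x92): reg=0xBB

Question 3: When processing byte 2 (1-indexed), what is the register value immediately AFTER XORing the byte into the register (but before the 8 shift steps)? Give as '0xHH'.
Register before byte 2: 0x75
Byte 2: 0x92
0x75 XOR 0x92 = 0xE7

Answer: 0xE7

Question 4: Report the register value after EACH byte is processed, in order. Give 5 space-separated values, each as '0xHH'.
0x75 0xBB 0x7B 0x42 0xE3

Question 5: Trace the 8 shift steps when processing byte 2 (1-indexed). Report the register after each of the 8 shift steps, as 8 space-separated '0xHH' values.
After byte 1 (0xA4): reg=0x75
Register before byte 2: 0x75
After XOR with byte 0x92: 0xE7

Answer: 0xC9 0x95 0x2D 0x5A 0xB4 0x6F 0xDE 0xBB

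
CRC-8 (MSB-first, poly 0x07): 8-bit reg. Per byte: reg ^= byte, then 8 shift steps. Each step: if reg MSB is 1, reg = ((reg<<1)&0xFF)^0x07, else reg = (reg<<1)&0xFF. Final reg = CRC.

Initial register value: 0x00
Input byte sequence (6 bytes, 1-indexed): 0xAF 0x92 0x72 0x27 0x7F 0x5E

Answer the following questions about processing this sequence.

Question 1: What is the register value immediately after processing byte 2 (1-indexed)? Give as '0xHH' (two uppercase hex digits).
Answer: 0x2C

Derivation:
After byte 1 (0xAF): reg=0x44
After byte 2 (0x92): reg=0x2C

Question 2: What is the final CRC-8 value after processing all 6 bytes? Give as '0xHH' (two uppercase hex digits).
After byte 1 (0xAF): reg=0x44
After byte 2 (0x92): reg=0x2C
After byte 3 (0x72): reg=0x9D
After byte 4 (0x27): reg=0x2F
After byte 5 (0x7F): reg=0xB7
After byte 6 (0x5E): reg=0x91

Answer: 0x91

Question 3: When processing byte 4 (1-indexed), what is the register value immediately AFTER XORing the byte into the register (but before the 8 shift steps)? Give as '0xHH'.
Register before byte 4: 0x9D
Byte 4: 0x27
0x9D XOR 0x27 = 0xBA

Answer: 0xBA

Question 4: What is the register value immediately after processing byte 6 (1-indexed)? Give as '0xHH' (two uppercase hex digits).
Answer: 0x91

Derivation:
After byte 1 (0xAF): reg=0x44
After byte 2 (0x92): reg=0x2C
After byte 3 (0x72): reg=0x9D
After byte 4 (0x27): reg=0x2F
After byte 5 (0x7F): reg=0xB7
After byte 6 (0x5E): reg=0x91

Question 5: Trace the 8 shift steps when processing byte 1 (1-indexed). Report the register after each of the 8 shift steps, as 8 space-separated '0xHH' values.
Register before byte 1: 0x00
After XOR with byte 0xAF: 0xAF

Answer: 0x59 0xB2 0x63 0xC6 0x8B 0x11 0x22 0x44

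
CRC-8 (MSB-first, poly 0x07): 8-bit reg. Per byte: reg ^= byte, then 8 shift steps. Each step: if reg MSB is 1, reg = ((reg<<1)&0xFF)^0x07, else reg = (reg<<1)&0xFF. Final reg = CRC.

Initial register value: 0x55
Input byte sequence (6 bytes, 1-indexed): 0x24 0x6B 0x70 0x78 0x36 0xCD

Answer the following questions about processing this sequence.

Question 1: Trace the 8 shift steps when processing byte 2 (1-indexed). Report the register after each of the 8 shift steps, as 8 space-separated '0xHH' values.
Answer: 0x76 0xEC 0xDF 0xB9 0x75 0xEA 0xD3 0xA1

Derivation:
After byte 1 (0x24): reg=0x50
Register before byte 2: 0x50
After XOR with byte 0x6B: 0x3B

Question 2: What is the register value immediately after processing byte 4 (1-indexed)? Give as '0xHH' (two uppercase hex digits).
After byte 1 (0x24): reg=0x50
After byte 2 (0x6B): reg=0xA1
After byte 3 (0x70): reg=0x39
After byte 4 (0x78): reg=0xC0

Answer: 0xC0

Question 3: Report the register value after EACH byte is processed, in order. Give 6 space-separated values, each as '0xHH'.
0x50 0xA1 0x39 0xC0 0xCC 0x07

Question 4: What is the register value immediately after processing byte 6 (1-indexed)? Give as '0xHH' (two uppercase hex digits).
Answer: 0x07

Derivation:
After byte 1 (0x24): reg=0x50
After byte 2 (0x6B): reg=0xA1
After byte 3 (0x70): reg=0x39
After byte 4 (0x78): reg=0xC0
After byte 5 (0x36): reg=0xCC
After byte 6 (0xCD): reg=0x07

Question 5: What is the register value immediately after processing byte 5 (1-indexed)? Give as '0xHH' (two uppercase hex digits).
Answer: 0xCC

Derivation:
After byte 1 (0x24): reg=0x50
After byte 2 (0x6B): reg=0xA1
After byte 3 (0x70): reg=0x39
After byte 4 (0x78): reg=0xC0
After byte 5 (0x36): reg=0xCC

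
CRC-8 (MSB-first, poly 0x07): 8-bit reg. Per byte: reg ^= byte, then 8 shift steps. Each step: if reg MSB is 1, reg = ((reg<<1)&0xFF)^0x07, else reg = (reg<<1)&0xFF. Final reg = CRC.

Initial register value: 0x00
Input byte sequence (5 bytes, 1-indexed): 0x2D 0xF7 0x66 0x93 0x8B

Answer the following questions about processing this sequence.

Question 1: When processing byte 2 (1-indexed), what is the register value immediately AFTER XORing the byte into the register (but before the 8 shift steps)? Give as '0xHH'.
Answer: 0x34

Derivation:
Register before byte 2: 0xC3
Byte 2: 0xF7
0xC3 XOR 0xF7 = 0x34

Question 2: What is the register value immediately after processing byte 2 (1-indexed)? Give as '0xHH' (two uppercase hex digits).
Answer: 0x8C

Derivation:
After byte 1 (0x2D): reg=0xC3
After byte 2 (0xF7): reg=0x8C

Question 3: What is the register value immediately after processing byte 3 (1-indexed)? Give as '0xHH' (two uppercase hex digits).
Answer: 0x98

Derivation:
After byte 1 (0x2D): reg=0xC3
After byte 2 (0xF7): reg=0x8C
After byte 3 (0x66): reg=0x98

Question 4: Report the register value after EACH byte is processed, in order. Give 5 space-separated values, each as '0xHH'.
0xC3 0x8C 0x98 0x31 0x2F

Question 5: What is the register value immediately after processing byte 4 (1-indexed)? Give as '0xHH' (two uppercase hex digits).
After byte 1 (0x2D): reg=0xC3
After byte 2 (0xF7): reg=0x8C
After byte 3 (0x66): reg=0x98
After byte 4 (0x93): reg=0x31

Answer: 0x31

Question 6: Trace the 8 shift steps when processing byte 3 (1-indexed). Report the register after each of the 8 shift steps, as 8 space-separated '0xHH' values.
After byte 1 (0x2D): reg=0xC3
After byte 2 (0xF7): reg=0x8C
Register before byte 3: 0x8C
After XOR with byte 0x66: 0xEA

Answer: 0xD3 0xA1 0x45 0x8A 0x13 0x26 0x4C 0x98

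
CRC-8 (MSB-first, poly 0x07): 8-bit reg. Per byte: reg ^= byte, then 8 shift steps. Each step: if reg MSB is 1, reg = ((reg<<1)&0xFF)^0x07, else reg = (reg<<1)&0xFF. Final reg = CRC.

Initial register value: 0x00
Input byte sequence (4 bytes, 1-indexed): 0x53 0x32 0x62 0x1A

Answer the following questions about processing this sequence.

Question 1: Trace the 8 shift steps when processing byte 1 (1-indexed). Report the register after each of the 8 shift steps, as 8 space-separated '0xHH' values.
Answer: 0xA6 0x4B 0x96 0x2B 0x56 0xAC 0x5F 0xBE

Derivation:
Register before byte 1: 0x00
After XOR with byte 0x53: 0x53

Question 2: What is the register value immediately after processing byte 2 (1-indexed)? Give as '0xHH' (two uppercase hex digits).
After byte 1 (0x53): reg=0xBE
After byte 2 (0x32): reg=0xAD

Answer: 0xAD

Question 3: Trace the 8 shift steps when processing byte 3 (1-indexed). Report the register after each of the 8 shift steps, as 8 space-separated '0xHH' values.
After byte 1 (0x53): reg=0xBE
After byte 2 (0x32): reg=0xAD
Register before byte 3: 0xAD
After XOR with byte 0x62: 0xCF

Answer: 0x99 0x35 0x6A 0xD4 0xAF 0x59 0xB2 0x63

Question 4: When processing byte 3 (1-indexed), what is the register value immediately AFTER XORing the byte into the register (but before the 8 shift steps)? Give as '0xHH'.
Answer: 0xCF

Derivation:
Register before byte 3: 0xAD
Byte 3: 0x62
0xAD XOR 0x62 = 0xCF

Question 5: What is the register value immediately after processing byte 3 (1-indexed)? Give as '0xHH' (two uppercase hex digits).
Answer: 0x63

Derivation:
After byte 1 (0x53): reg=0xBE
After byte 2 (0x32): reg=0xAD
After byte 3 (0x62): reg=0x63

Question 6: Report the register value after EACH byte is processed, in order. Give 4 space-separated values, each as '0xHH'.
0xBE 0xAD 0x63 0x68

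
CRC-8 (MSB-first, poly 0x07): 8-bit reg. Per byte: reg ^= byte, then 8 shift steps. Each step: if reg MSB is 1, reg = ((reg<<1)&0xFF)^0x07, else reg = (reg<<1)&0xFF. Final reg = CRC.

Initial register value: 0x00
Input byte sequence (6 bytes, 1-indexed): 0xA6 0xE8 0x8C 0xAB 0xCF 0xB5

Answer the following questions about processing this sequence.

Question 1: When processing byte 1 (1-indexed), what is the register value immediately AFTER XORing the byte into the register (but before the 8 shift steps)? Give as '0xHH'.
Answer: 0xA6

Derivation:
Register before byte 1: 0x00
Byte 1: 0xA6
0x00 XOR 0xA6 = 0xA6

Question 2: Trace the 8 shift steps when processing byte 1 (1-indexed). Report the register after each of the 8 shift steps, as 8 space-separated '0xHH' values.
Register before byte 1: 0x00
After XOR with byte 0xA6: 0xA6

Answer: 0x4B 0x96 0x2B 0x56 0xAC 0x5F 0xBE 0x7B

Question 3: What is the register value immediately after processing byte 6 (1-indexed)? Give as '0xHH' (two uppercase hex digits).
Answer: 0x52

Derivation:
After byte 1 (0xA6): reg=0x7B
After byte 2 (0xE8): reg=0xF0
After byte 3 (0x8C): reg=0x73
After byte 4 (0xAB): reg=0x06
After byte 5 (0xCF): reg=0x71
After byte 6 (0xB5): reg=0x52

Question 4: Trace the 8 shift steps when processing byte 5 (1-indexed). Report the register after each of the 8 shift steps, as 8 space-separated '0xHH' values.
Answer: 0x95 0x2D 0x5A 0xB4 0x6F 0xDE 0xBB 0x71

Derivation:
After byte 1 (0xA6): reg=0x7B
After byte 2 (0xE8): reg=0xF0
After byte 3 (0x8C): reg=0x73
After byte 4 (0xAB): reg=0x06
Register before byte 5: 0x06
After XOR with byte 0xCF: 0xC9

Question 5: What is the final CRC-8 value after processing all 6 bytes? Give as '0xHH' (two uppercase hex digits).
After byte 1 (0xA6): reg=0x7B
After byte 2 (0xE8): reg=0xF0
After byte 3 (0x8C): reg=0x73
After byte 4 (0xAB): reg=0x06
After byte 5 (0xCF): reg=0x71
After byte 6 (0xB5): reg=0x52

Answer: 0x52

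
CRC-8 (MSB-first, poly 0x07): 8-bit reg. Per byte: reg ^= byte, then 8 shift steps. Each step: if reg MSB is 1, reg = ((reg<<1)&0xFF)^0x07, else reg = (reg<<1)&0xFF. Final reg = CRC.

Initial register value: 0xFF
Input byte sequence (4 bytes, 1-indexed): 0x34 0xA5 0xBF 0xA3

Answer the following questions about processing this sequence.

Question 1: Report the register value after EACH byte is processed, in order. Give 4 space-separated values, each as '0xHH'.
0x7F 0x08 0x0C 0x44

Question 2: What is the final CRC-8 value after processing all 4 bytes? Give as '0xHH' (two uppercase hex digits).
After byte 1 (0x34): reg=0x7F
After byte 2 (0xA5): reg=0x08
After byte 3 (0xBF): reg=0x0C
After byte 4 (0xA3): reg=0x44

Answer: 0x44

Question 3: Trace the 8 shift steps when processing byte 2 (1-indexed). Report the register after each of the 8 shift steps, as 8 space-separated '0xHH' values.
Answer: 0xB3 0x61 0xC2 0x83 0x01 0x02 0x04 0x08

Derivation:
After byte 1 (0x34): reg=0x7F
Register before byte 2: 0x7F
After XOR with byte 0xA5: 0xDA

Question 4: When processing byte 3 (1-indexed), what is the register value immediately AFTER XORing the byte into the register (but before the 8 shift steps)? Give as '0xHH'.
Register before byte 3: 0x08
Byte 3: 0xBF
0x08 XOR 0xBF = 0xB7

Answer: 0xB7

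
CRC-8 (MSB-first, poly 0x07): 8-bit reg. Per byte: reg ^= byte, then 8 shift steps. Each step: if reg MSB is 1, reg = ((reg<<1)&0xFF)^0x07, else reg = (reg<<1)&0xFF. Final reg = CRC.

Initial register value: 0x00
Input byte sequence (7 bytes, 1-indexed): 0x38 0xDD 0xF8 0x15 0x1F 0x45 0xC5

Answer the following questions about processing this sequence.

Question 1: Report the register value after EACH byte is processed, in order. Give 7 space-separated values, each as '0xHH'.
0xA8 0x4C 0x05 0x70 0x0A 0xEA 0xCD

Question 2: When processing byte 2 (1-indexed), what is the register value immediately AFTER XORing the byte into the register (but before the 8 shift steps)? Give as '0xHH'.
Answer: 0x75

Derivation:
Register before byte 2: 0xA8
Byte 2: 0xDD
0xA8 XOR 0xDD = 0x75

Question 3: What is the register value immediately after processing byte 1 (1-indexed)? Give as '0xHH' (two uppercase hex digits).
Answer: 0xA8

Derivation:
After byte 1 (0x38): reg=0xA8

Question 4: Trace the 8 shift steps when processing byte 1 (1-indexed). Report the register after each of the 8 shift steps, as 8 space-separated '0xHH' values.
Answer: 0x70 0xE0 0xC7 0x89 0x15 0x2A 0x54 0xA8

Derivation:
Register before byte 1: 0x00
After XOR with byte 0x38: 0x38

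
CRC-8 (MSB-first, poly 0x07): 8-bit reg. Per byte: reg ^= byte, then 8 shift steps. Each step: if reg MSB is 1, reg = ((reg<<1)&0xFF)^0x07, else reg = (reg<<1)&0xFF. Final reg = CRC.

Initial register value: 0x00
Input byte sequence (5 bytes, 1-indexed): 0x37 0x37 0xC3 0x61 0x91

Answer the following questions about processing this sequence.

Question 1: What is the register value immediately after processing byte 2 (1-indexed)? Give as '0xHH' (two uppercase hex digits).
Answer: 0x17

Derivation:
After byte 1 (0x37): reg=0x85
After byte 2 (0x37): reg=0x17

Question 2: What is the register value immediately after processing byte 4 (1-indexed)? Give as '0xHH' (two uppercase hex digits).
After byte 1 (0x37): reg=0x85
After byte 2 (0x37): reg=0x17
After byte 3 (0xC3): reg=0x22
After byte 4 (0x61): reg=0xCE

Answer: 0xCE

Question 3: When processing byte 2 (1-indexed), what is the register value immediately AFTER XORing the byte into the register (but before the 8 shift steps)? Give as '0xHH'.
Answer: 0xB2

Derivation:
Register before byte 2: 0x85
Byte 2: 0x37
0x85 XOR 0x37 = 0xB2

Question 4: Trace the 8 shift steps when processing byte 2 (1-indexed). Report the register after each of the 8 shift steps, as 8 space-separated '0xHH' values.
Answer: 0x63 0xC6 0x8B 0x11 0x22 0x44 0x88 0x17

Derivation:
After byte 1 (0x37): reg=0x85
Register before byte 2: 0x85
After XOR with byte 0x37: 0xB2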